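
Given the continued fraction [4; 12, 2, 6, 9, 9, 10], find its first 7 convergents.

4/1, 49/12, 102/25, 661/162, 6051/1483, 55120/13509, 557251/136573

Using the convergent recurrence p_i = a_i*p_{i-1} + p_{i-2}, q_i = a_i*q_{i-1} + q_{i-2} with p_{-2}=0, p_{-1}=1, q_{-2}=1, q_{-1}=0:
  i=0: a_0=4, p_0 = 4*1 + 0 = 4, q_0 = 4*0 + 1 = 1.
  i=1: a_1=12, p_1 = 12*4 + 1 = 49, q_1 = 12*1 + 0 = 12.
  i=2: a_2=2, p_2 = 2*49 + 4 = 102, q_2 = 2*12 + 1 = 25.
  i=3: a_3=6, p_3 = 6*102 + 49 = 661, q_3 = 6*25 + 12 = 162.
  i=4: a_4=9, p_4 = 9*661 + 102 = 6051, q_4 = 9*162 + 25 = 1483.
  i=5: a_5=9, p_5 = 9*6051 + 661 = 55120, q_5 = 9*1483 + 162 = 13509.
  i=6: a_6=10, p_6 = 10*55120 + 6051 = 557251, q_6 = 10*13509 + 1483 = 136573.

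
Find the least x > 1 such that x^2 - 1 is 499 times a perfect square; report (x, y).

First expand sqrt(499) as a continued fraction. With x_i = (sqrt(499) + m_i)/d_i and (m_0, d_0) = (0, 1): a_0 = floor(sqrt(499)) = 22, since 22^2 = 484 <= 499 < 529 = 23^2.
Iterate m_{i+1} = d_i*a_i - m_i, d_{i+1} = (499 - m_{i+1}^2)/d_i, a_{i+1} = floor((a_0 + m_{i+1})/d_{i+1}):
  m_1 = 1*22 - 0 = 22, d_1 = (499 - 22^2)/1 = 15/1 = 15, a_1 = floor((22 + 22)/15) = 2.
  m_2 = 15*2 - 22 = 8, d_2 = (499 - 8^2)/15 = 435/15 = 29, a_2 = floor((22 + 8)/29) = 1.
  m_3 = 29*1 - 8 = 21, d_3 = (499 - 21^2)/29 = 58/29 = 2, a_3 = floor((22 + 21)/2) = 21.
  m_4 = 2*21 - 21 = 21, d_4 = (499 - 21^2)/2 = 58/2 = 29, a_4 = floor((22 + 21)/29) = 1.
  m_5 = 29*1 - 21 = 8, d_5 = (499 - 8^2)/29 = 435/29 = 15, a_5 = floor((22 + 8)/15) = 2.
  m_6 = 15*2 - 8 = 22, d_6 = (499 - 22^2)/15 = 15/15 = 1, a_6 = floor((22 + 22)/1) = 44.
  m_7 = 1*44 - 22 = 22, d_7 = (499 - 22^2)/1 = 15/1 = 15: (m_7, d_7) = (m_1, d_1) = (22, 15), so from here the quotients repeat a_1, ..., a_6; the period length is 6.
So sqrt(499) = [22; (2, 1, 21, 1, 2, 44)] with period length k = 6.
k is even, so the fundamental solution of x^2 - 499y^2 = 1 is (p_{k-1}, q_{k-1}) = (p_5, q_5); compute convergents through index 5.
Convergents (p_i = a_i*p_{i-1} + p_{i-2}, q_i = a_i*q_{i-1} + q_{i-2} with p_{-2}=0, p_{-1}=1, q_{-2}=1, q_{-1}=0):
  i=0: a_0=22, p_0 = 22*1 + 0 = 22, q_0 = 22*0 + 1 = 1.
  i=1: a_1=2, p_1 = 2*22 + 1 = 45, q_1 = 2*1 + 0 = 2.
  i=2: a_2=1, p_2 = 1*45 + 22 = 67, q_2 = 1*2 + 1 = 3.
  i=3: a_3=21, p_3 = 21*67 + 45 = 1452, q_3 = 21*3 + 2 = 65.
  i=4: a_4=1, p_4 = 1*1452 + 67 = 1519, q_4 = 1*65 + 3 = 68.
  i=5: a_5=2, p_5 = 2*1519 + 1452 = 4490, q_5 = 2*68 + 65 = 201.
Check: 4490^2 - 499*201^2 = 20160100 - 20160099 = 1, so (x, y) = (4490, 201) solves the equation, and by the theorem it is the least positive solution.

(x, y) = (4490, 201)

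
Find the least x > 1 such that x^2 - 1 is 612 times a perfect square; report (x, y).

(x, y) = (2177, 88)

First expand sqrt(612) as a continued fraction. With x_i = (sqrt(612) + m_i)/d_i and (m_0, d_0) = (0, 1): a_0 = floor(sqrt(612)) = 24, since 24^2 = 576 <= 612 < 625 = 25^2.
Iterate m_{i+1} = d_i*a_i - m_i, d_{i+1} = (612 - m_{i+1}^2)/d_i, a_{i+1} = floor((a_0 + m_{i+1})/d_{i+1}):
  m_1 = 1*24 - 0 = 24, d_1 = (612 - 24^2)/1 = 36/1 = 36, a_1 = floor((24 + 24)/36) = 1.
  m_2 = 36*1 - 24 = 12, d_2 = (612 - 12^2)/36 = 468/36 = 13, a_2 = floor((24 + 12)/13) = 2.
  m_3 = 13*2 - 12 = 14, d_3 = (612 - 14^2)/13 = 416/13 = 32, a_3 = floor((24 + 14)/32) = 1.
  m_4 = 32*1 - 14 = 18, d_4 = (612 - 18^2)/32 = 288/32 = 9, a_4 = floor((24 + 18)/9) = 4.
  m_5 = 9*4 - 18 = 18, d_5 = (612 - 18^2)/9 = 288/9 = 32, a_5 = floor((24 + 18)/32) = 1.
  m_6 = 32*1 - 18 = 14, d_6 = (612 - 14^2)/32 = 416/32 = 13, a_6 = floor((24 + 14)/13) = 2.
  m_7 = 13*2 - 14 = 12, d_7 = (612 - 12^2)/13 = 468/13 = 36, a_7 = floor((24 + 12)/36) = 1.
  m_8 = 36*1 - 12 = 24, d_8 = (612 - 24^2)/36 = 36/36 = 1, a_8 = floor((24 + 24)/1) = 48.
  m_9 = 1*48 - 24 = 24, d_9 = (612 - 24^2)/1 = 36/1 = 36: (m_9, d_9) = (m_1, d_1) = (24, 36), so from here the quotients repeat a_1, ..., a_8; the period length is 8.
So sqrt(612) = [24; (1, 2, 1, 4, 1, 2, 1, 48)] with period length k = 8.
k is even, so the fundamental solution of x^2 - 612y^2 = 1 is (p_{k-1}, q_{k-1}) = (p_7, q_7); compute convergents through index 7.
Convergents (p_i = a_i*p_{i-1} + p_{i-2}, q_i = a_i*q_{i-1} + q_{i-2} with p_{-2}=0, p_{-1}=1, q_{-2}=1, q_{-1}=0):
  i=0: a_0=24, p_0 = 24*1 + 0 = 24, q_0 = 24*0 + 1 = 1.
  i=1: a_1=1, p_1 = 1*24 + 1 = 25, q_1 = 1*1 + 0 = 1.
  i=2: a_2=2, p_2 = 2*25 + 24 = 74, q_2 = 2*1 + 1 = 3.
  i=3: a_3=1, p_3 = 1*74 + 25 = 99, q_3 = 1*3 + 1 = 4.
  i=4: a_4=4, p_4 = 4*99 + 74 = 470, q_4 = 4*4 + 3 = 19.
  i=5: a_5=1, p_5 = 1*470 + 99 = 569, q_5 = 1*19 + 4 = 23.
  i=6: a_6=2, p_6 = 2*569 + 470 = 1608, q_6 = 2*23 + 19 = 65.
  i=7: a_7=1, p_7 = 1*1608 + 569 = 2177, q_7 = 1*65 + 23 = 88.
Check: 2177^2 - 612*88^2 = 4739329 - 4739328 = 1, so (x, y) = (2177, 88) solves the equation, and by the theorem it is the least positive solution.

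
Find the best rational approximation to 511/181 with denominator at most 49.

Expand x = 511/181 as a continued fraction with the Euclidean algorithm:
  511 = 2*181 + 149, so a_0 = 2.
  181 = 1*149 + 32, so a_1 = 1.
  149 = 4*32 + 21, so a_2 = 4.
  32 = 1*21 + 11, so a_3 = 1.
  21 = 1*11 + 10, so a_4 = 1.
  11 = 1*10 + 1, so a_5 = 1.
  10 = 10*1 + 0, so a_6 = 10.
so x = [2; 1, 4, 1, 1, 1, 10].
Convergents (p_i = a_i*p_{i-1} + p_{i-2}, q_i = a_i*q_{i-1} + q_{i-2} with p_{-2}=0, p_{-1}=1, q_{-2}=1, q_{-1}=0), until the denominator exceeds 49:
  i=0: a_0=2, p_0 = 2*1 + 0 = 2, q_0 = 2*0 + 1 = 1.
  i=1: a_1=1, p_1 = 1*2 + 1 = 3, q_1 = 1*1 + 0 = 1.
  i=2: a_2=4, p_2 = 4*3 + 2 = 14, q_2 = 4*1 + 1 = 5.
  i=3: a_3=1, p_3 = 1*14 + 3 = 17, q_3 = 1*5 + 1 = 6.
  i=4: a_4=1, p_4 = 1*17 + 14 = 31, q_4 = 1*6 + 5 = 11.
  i=5: a_5=1, p_5 = 1*31 + 17 = 48, q_5 = 1*11 + 6 = 17.
  i=6: a_6=10, p_6 = 10*48 + 31 = 511, q_6 = 10*17 + 11 = 181.
q_6 = 181 > 49, so the last convergent with denominator <= 49 is p_5/q_5 = 48/17.
The closest fraction with denominator <= 49 is either p_5/q_5 or the intermediate fraction (k*p_5 + p_4)/(k*q_5 + q_4) with the largest k >= 1 whose denominator stays <= 49; these approach x as k grows, and every other convergent or intermediate fraction in range is farther away.
Largest k: floor((49 - q_4)/q_5) = floor((49 - 11)/17) = 2.
That gives (2*48 + 31)/(2*17 + 11) = 127/45.
Compare the errors: |x - 48/17| = |511*17 - 48*181|/(181*17) = 1/3077, and |x - 127/45| = |511*45 - 127*181|/(181*45) = 8/8145.
Cross-multiplying, 1*8145 = 8145 < 24616 = 8*3077, so 1/3077 is smaller: the convergent 48/17 is closer to x than 127/45.

48/17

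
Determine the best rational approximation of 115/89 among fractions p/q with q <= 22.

22/17

Expand x = 115/89 as a continued fraction with the Euclidean algorithm:
  115 = 1*89 + 26, so a_0 = 1.
  89 = 3*26 + 11, so a_1 = 3.
  26 = 2*11 + 4, so a_2 = 2.
  11 = 2*4 + 3, so a_3 = 2.
  4 = 1*3 + 1, so a_4 = 1.
  3 = 3*1 + 0, so a_5 = 3.
so x = [1; 3, 2, 2, 1, 3].
Convergents (p_i = a_i*p_{i-1} + p_{i-2}, q_i = a_i*q_{i-1} + q_{i-2} with p_{-2}=0, p_{-1}=1, q_{-2}=1, q_{-1}=0), until the denominator exceeds 22:
  i=0: a_0=1, p_0 = 1*1 + 0 = 1, q_0 = 1*0 + 1 = 1.
  i=1: a_1=3, p_1 = 3*1 + 1 = 4, q_1 = 3*1 + 0 = 3.
  i=2: a_2=2, p_2 = 2*4 + 1 = 9, q_2 = 2*3 + 1 = 7.
  i=3: a_3=2, p_3 = 2*9 + 4 = 22, q_3 = 2*7 + 3 = 17.
  i=4: a_4=1, p_4 = 1*22 + 9 = 31, q_4 = 1*17 + 7 = 24.
q_4 = 24 > 22, so the last convergent with denominator <= 22 is p_3/q_3 = 22/17.
The closest fraction with denominator <= 22 is either p_3/q_3 or the intermediate fraction (k*p_3 + p_2)/(k*q_3 + q_2) with the largest k >= 1 whose denominator stays <= 22; these approach x as k grows, and every other convergent or intermediate fraction in range is farther away.
Largest k: floor((22 - q_2)/q_3) = floor((22 - 7)/17) = 0.
Since k = 0, no intermediate fraction beyond p_3/q_3 has denominator <= 22, so the convergent 22/17 is the closest (its error is |115*17 - 22*89|/(89*17) = 3/1513).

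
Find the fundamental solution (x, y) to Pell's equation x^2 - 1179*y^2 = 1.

First expand sqrt(1179) as a continued fraction. With x_i = (sqrt(1179) + m_i)/d_i and (m_0, d_0) = (0, 1): a_0 = floor(sqrt(1179)) = 34, since 34^2 = 1156 <= 1179 < 1225 = 35^2.
Iterate m_{i+1} = d_i*a_i - m_i, d_{i+1} = (1179 - m_{i+1}^2)/d_i, a_{i+1} = floor((a_0 + m_{i+1})/d_{i+1}):
  m_1 = 1*34 - 0 = 34, d_1 = (1179 - 34^2)/1 = 23/1 = 23, a_1 = floor((34 + 34)/23) = 2.
  m_2 = 23*2 - 34 = 12, d_2 = (1179 - 12^2)/23 = 1035/23 = 45, a_2 = floor((34 + 12)/45) = 1.
  m_3 = 45*1 - 12 = 33, d_3 = (1179 - 33^2)/45 = 90/45 = 2, a_3 = floor((34 + 33)/2) = 33.
  m_4 = 2*33 - 33 = 33, d_4 = (1179 - 33^2)/2 = 90/2 = 45, a_4 = floor((34 + 33)/45) = 1.
  m_5 = 45*1 - 33 = 12, d_5 = (1179 - 12^2)/45 = 1035/45 = 23, a_5 = floor((34 + 12)/23) = 2.
  m_6 = 23*2 - 12 = 34, d_6 = (1179 - 34^2)/23 = 23/23 = 1, a_6 = floor((34 + 34)/1) = 68.
  m_7 = 1*68 - 34 = 34, d_7 = (1179 - 34^2)/1 = 23/1 = 23: (m_7, d_7) = (m_1, d_1) = (34, 23), so from here the quotients repeat a_1, ..., a_6; the period length is 6.
So sqrt(1179) = [34; (2, 1, 33, 1, 2, 68)] with period length k = 6.
k is even, so the fundamental solution of x^2 - 1179y^2 = 1 is (p_{k-1}, q_{k-1}) = (p_5, q_5); compute convergents through index 5.
Convergents (p_i = a_i*p_{i-1} + p_{i-2}, q_i = a_i*q_{i-1} + q_{i-2} with p_{-2}=0, p_{-1}=1, q_{-2}=1, q_{-1}=0):
  i=0: a_0=34, p_0 = 34*1 + 0 = 34, q_0 = 34*0 + 1 = 1.
  i=1: a_1=2, p_1 = 2*34 + 1 = 69, q_1 = 2*1 + 0 = 2.
  i=2: a_2=1, p_2 = 1*69 + 34 = 103, q_2 = 1*2 + 1 = 3.
  i=3: a_3=33, p_3 = 33*103 + 69 = 3468, q_3 = 33*3 + 2 = 101.
  i=4: a_4=1, p_4 = 1*3468 + 103 = 3571, q_4 = 1*101 + 3 = 104.
  i=5: a_5=2, p_5 = 2*3571 + 3468 = 10610, q_5 = 2*104 + 101 = 309.
Check: 10610^2 - 1179*309^2 = 112572100 - 112572099 = 1, so (x, y) = (10610, 309) solves the equation, and by the theorem it is the least positive solution.

(x, y) = (10610, 309)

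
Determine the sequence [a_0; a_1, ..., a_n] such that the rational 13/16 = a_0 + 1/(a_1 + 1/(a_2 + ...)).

Run the Euclidean algorithm on 13 and 16; the successive quotients are the partial quotients a_0, a_1, ... (each step inverts the fractional part left over by the previous one):
  13 = 0*16 + 13, so a_0 = 0.
  16 = 1*13 + 3, so a_1 = 1.
  13 = 4*3 + 1, so a_2 = 4.
  3 = 3*1 + 0, so a_3 = 3.
The remainder reaches 0 after 4 divisions, so the expansion has 4 partial quotients, read off in order.

[0; 1, 4, 3]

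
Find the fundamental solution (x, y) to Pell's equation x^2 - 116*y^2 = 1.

First expand sqrt(116) as a continued fraction. With x_i = (sqrt(116) + m_i)/d_i and (m_0, d_0) = (0, 1): a_0 = floor(sqrt(116)) = 10, since 10^2 = 100 <= 116 < 121 = 11^2.
Iterate m_{i+1} = d_i*a_i - m_i, d_{i+1} = (116 - m_{i+1}^2)/d_i, a_{i+1} = floor((a_0 + m_{i+1})/d_{i+1}):
  m_1 = 1*10 - 0 = 10, d_1 = (116 - 10^2)/1 = 16/1 = 16, a_1 = floor((10 + 10)/16) = 1.
  m_2 = 16*1 - 10 = 6, d_2 = (116 - 6^2)/16 = 80/16 = 5, a_2 = floor((10 + 6)/5) = 3.
  m_3 = 5*3 - 6 = 9, d_3 = (116 - 9^2)/5 = 35/5 = 7, a_3 = floor((10 + 9)/7) = 2.
  m_4 = 7*2 - 9 = 5, d_4 = (116 - 5^2)/7 = 91/7 = 13, a_4 = floor((10 + 5)/13) = 1.
  m_5 = 13*1 - 5 = 8, d_5 = (116 - 8^2)/13 = 52/13 = 4, a_5 = floor((10 + 8)/4) = 4.
  m_6 = 4*4 - 8 = 8, d_6 = (116 - 8^2)/4 = 52/4 = 13, a_6 = floor((10 + 8)/13) = 1.
  m_7 = 13*1 - 8 = 5, d_7 = (116 - 5^2)/13 = 91/13 = 7, a_7 = floor((10 + 5)/7) = 2.
  m_8 = 7*2 - 5 = 9, d_8 = (116 - 9^2)/7 = 35/7 = 5, a_8 = floor((10 + 9)/5) = 3.
  m_9 = 5*3 - 9 = 6, d_9 = (116 - 6^2)/5 = 80/5 = 16, a_9 = floor((10 + 6)/16) = 1.
  m_10 = 16*1 - 6 = 10, d_10 = (116 - 10^2)/16 = 16/16 = 1, a_10 = floor((10 + 10)/1) = 20.
  m_11 = 1*20 - 10 = 10, d_11 = (116 - 10^2)/1 = 16/1 = 16: (m_11, d_11) = (m_1, d_1) = (10, 16), so from here the quotients repeat a_1, ..., a_10; the period length is 10.
So sqrt(116) = [10; (1, 3, 2, 1, 4, 1, 2, 3, 1, 20)] with period length k = 10.
k is even, so the fundamental solution of x^2 - 116y^2 = 1 is (p_{k-1}, q_{k-1}) = (p_9, q_9); compute convergents through index 9.
Convergents (p_i = a_i*p_{i-1} + p_{i-2}, q_i = a_i*q_{i-1} + q_{i-2} with p_{-2}=0, p_{-1}=1, q_{-2}=1, q_{-1}=0):
  i=0: a_0=10, p_0 = 10*1 + 0 = 10, q_0 = 10*0 + 1 = 1.
  i=1: a_1=1, p_1 = 1*10 + 1 = 11, q_1 = 1*1 + 0 = 1.
  i=2: a_2=3, p_2 = 3*11 + 10 = 43, q_2 = 3*1 + 1 = 4.
  i=3: a_3=2, p_3 = 2*43 + 11 = 97, q_3 = 2*4 + 1 = 9.
  i=4: a_4=1, p_4 = 1*97 + 43 = 140, q_4 = 1*9 + 4 = 13.
  i=5: a_5=4, p_5 = 4*140 + 97 = 657, q_5 = 4*13 + 9 = 61.
  i=6: a_6=1, p_6 = 1*657 + 140 = 797, q_6 = 1*61 + 13 = 74.
  i=7: a_7=2, p_7 = 2*797 + 657 = 2251, q_7 = 2*74 + 61 = 209.
  i=8: a_8=3, p_8 = 3*2251 + 797 = 7550, q_8 = 3*209 + 74 = 701.
  i=9: a_9=1, p_9 = 1*7550 + 2251 = 9801, q_9 = 1*701 + 209 = 910.
Check: 9801^2 - 116*910^2 = 96059601 - 96059600 = 1, so (x, y) = (9801, 910) solves the equation, and by the theorem it is the least positive solution.

(x, y) = (9801, 910)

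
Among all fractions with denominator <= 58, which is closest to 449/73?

326/53

Expand x = 449/73 as a continued fraction with the Euclidean algorithm:
  449 = 6*73 + 11, so a_0 = 6.
  73 = 6*11 + 7, so a_1 = 6.
  11 = 1*7 + 4, so a_2 = 1.
  7 = 1*4 + 3, so a_3 = 1.
  4 = 1*3 + 1, so a_4 = 1.
  3 = 3*1 + 0, so a_5 = 3.
so x = [6; 6, 1, 1, 1, 3].
Convergents (p_i = a_i*p_{i-1} + p_{i-2}, q_i = a_i*q_{i-1} + q_{i-2} with p_{-2}=0, p_{-1}=1, q_{-2}=1, q_{-1}=0), until the denominator exceeds 58:
  i=0: a_0=6, p_0 = 6*1 + 0 = 6, q_0 = 6*0 + 1 = 1.
  i=1: a_1=6, p_1 = 6*6 + 1 = 37, q_1 = 6*1 + 0 = 6.
  i=2: a_2=1, p_2 = 1*37 + 6 = 43, q_2 = 1*6 + 1 = 7.
  i=3: a_3=1, p_3 = 1*43 + 37 = 80, q_3 = 1*7 + 6 = 13.
  i=4: a_4=1, p_4 = 1*80 + 43 = 123, q_4 = 1*13 + 7 = 20.
  i=5: a_5=3, p_5 = 3*123 + 80 = 449, q_5 = 3*20 + 13 = 73.
q_5 = 73 > 58, so the last convergent with denominator <= 58 is p_4/q_4 = 123/20.
The closest fraction with denominator <= 58 is either p_4/q_4 or the intermediate fraction (k*p_4 + p_3)/(k*q_4 + q_3) with the largest k >= 1 whose denominator stays <= 58; these approach x as k grows, and every other convergent or intermediate fraction in range is farther away.
Largest k: floor((58 - q_3)/q_4) = floor((58 - 13)/20) = 2.
That gives (2*123 + 80)/(2*20 + 13) = 326/53.
Compare the errors: |x - 123/20| = |449*20 - 123*73|/(73*20) = 1/1460, and |x - 326/53| = |449*53 - 326*73|/(73*53) = 1/3869.
Cross-multiplying, 1*1460 = 1460 < 3869 = 1*3869, so 1/3869 is smaller: the intermediate fraction 326/53 is closer to x than 123/20.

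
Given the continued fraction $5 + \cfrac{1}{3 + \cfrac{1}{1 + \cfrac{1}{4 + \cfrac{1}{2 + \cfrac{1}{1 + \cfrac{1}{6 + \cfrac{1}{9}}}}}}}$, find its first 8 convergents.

Using the convergent recurrence p_i = a_i*p_{i-1} + p_{i-2}, q_i = a_i*q_{i-1} + q_{i-2} with p_{-2}=0, p_{-1}=1, q_{-2}=1, q_{-1}=0:
  i=0: a_0=5, p_0 = 5*1 + 0 = 5, q_0 = 5*0 + 1 = 1.
  i=1: a_1=3, p_1 = 3*5 + 1 = 16, q_1 = 3*1 + 0 = 3.
  i=2: a_2=1, p_2 = 1*16 + 5 = 21, q_2 = 1*3 + 1 = 4.
  i=3: a_3=4, p_3 = 4*21 + 16 = 100, q_3 = 4*4 + 3 = 19.
  i=4: a_4=2, p_4 = 2*100 + 21 = 221, q_4 = 2*19 + 4 = 42.
  i=5: a_5=1, p_5 = 1*221 + 100 = 321, q_5 = 1*42 + 19 = 61.
  i=6: a_6=6, p_6 = 6*321 + 221 = 2147, q_6 = 6*61 + 42 = 408.
  i=7: a_7=9, p_7 = 9*2147 + 321 = 19644, q_7 = 9*408 + 61 = 3733.

5/1, 16/3, 21/4, 100/19, 221/42, 321/61, 2147/408, 19644/3733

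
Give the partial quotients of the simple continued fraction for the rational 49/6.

[8; 6]

Run the Euclidean algorithm on 49 and 6; the successive quotients are the partial quotients a_0, a_1, ... (each step inverts the fractional part left over by the previous one):
  49 = 8*6 + 1, so a_0 = 8.
  6 = 6*1 + 0, so a_1 = 6.
The remainder reaches 0 after 2 divisions, so the expansion has 2 partial quotients, read off in order.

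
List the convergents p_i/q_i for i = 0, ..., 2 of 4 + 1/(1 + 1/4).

4/1, 5/1, 24/5

Using the convergent recurrence p_i = a_i*p_{i-1} + p_{i-2}, q_i = a_i*q_{i-1} + q_{i-2} with p_{-2}=0, p_{-1}=1, q_{-2}=1, q_{-1}=0:
  i=0: a_0=4, p_0 = 4*1 + 0 = 4, q_0 = 4*0 + 1 = 1.
  i=1: a_1=1, p_1 = 1*4 + 1 = 5, q_1 = 1*1 + 0 = 1.
  i=2: a_2=4, p_2 = 4*5 + 4 = 24, q_2 = 4*1 + 1 = 5.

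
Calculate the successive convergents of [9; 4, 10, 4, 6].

9/1, 37/4, 379/41, 1553/168, 9697/1049

Using the convergent recurrence p_i = a_i*p_{i-1} + p_{i-2}, q_i = a_i*q_{i-1} + q_{i-2} with p_{-2}=0, p_{-1}=1, q_{-2}=1, q_{-1}=0:
  i=0: a_0=9, p_0 = 9*1 + 0 = 9, q_0 = 9*0 + 1 = 1.
  i=1: a_1=4, p_1 = 4*9 + 1 = 37, q_1 = 4*1 + 0 = 4.
  i=2: a_2=10, p_2 = 10*37 + 9 = 379, q_2 = 10*4 + 1 = 41.
  i=3: a_3=4, p_3 = 4*379 + 37 = 1553, q_3 = 4*41 + 4 = 168.
  i=4: a_4=6, p_4 = 6*1553 + 379 = 9697, q_4 = 6*168 + 41 = 1049.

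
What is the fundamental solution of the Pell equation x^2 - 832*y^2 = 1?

First expand sqrt(832) as a continued fraction. With x_i = (sqrt(832) + m_i)/d_i and (m_0, d_0) = (0, 1): a_0 = floor(sqrt(832)) = 28, since 28^2 = 784 <= 832 < 841 = 29^2.
Iterate m_{i+1} = d_i*a_i - m_i, d_{i+1} = (832 - m_{i+1}^2)/d_i, a_{i+1} = floor((a_0 + m_{i+1})/d_{i+1}):
  m_1 = 1*28 - 0 = 28, d_1 = (832 - 28^2)/1 = 48/1 = 48, a_1 = floor((28 + 28)/48) = 1.
  m_2 = 48*1 - 28 = 20, d_2 = (832 - 20^2)/48 = 432/48 = 9, a_2 = floor((28 + 20)/9) = 5.
  m_3 = 9*5 - 20 = 25, d_3 = (832 - 25^2)/9 = 207/9 = 23, a_3 = floor((28 + 25)/23) = 2.
  m_4 = 23*2 - 25 = 21, d_4 = (832 - 21^2)/23 = 391/23 = 17, a_4 = floor((28 + 21)/17) = 2.
  m_5 = 17*2 - 21 = 13, d_5 = (832 - 13^2)/17 = 663/17 = 39, a_5 = floor((28 + 13)/39) = 1.
  m_6 = 39*1 - 13 = 26, d_6 = (832 - 26^2)/39 = 156/39 = 4, a_6 = floor((28 + 26)/4) = 13.
  m_7 = 4*13 - 26 = 26, d_7 = (832 - 26^2)/4 = 156/4 = 39, a_7 = floor((28 + 26)/39) = 1.
  m_8 = 39*1 - 26 = 13, d_8 = (832 - 13^2)/39 = 663/39 = 17, a_8 = floor((28 + 13)/17) = 2.
  m_9 = 17*2 - 13 = 21, d_9 = (832 - 21^2)/17 = 391/17 = 23, a_9 = floor((28 + 21)/23) = 2.
  m_10 = 23*2 - 21 = 25, d_10 = (832 - 25^2)/23 = 207/23 = 9, a_10 = floor((28 + 25)/9) = 5.
  m_11 = 9*5 - 25 = 20, d_11 = (832 - 20^2)/9 = 432/9 = 48, a_11 = floor((28 + 20)/48) = 1.
  m_12 = 48*1 - 20 = 28, d_12 = (832 - 28^2)/48 = 48/48 = 1, a_12 = floor((28 + 28)/1) = 56.
  m_13 = 1*56 - 28 = 28, d_13 = (832 - 28^2)/1 = 48/1 = 48: (m_13, d_13) = (m_1, d_1) = (28, 48), so from here the quotients repeat a_1, ..., a_12; the period length is 12.
So sqrt(832) = [28; (1, 5, 2, 2, 1, 13, 1, 2, 2, 5, 1, 56)] with period length k = 12.
k is even, so the fundamental solution of x^2 - 832y^2 = 1 is (p_{k-1}, q_{k-1}) = (p_11, q_11); compute convergents through index 11.
Convergents (p_i = a_i*p_{i-1} + p_{i-2}, q_i = a_i*q_{i-1} + q_{i-2} with p_{-2}=0, p_{-1}=1, q_{-2}=1, q_{-1}=0):
  i=0: a_0=28, p_0 = 28*1 + 0 = 28, q_0 = 28*0 + 1 = 1.
  i=1: a_1=1, p_1 = 1*28 + 1 = 29, q_1 = 1*1 + 0 = 1.
  i=2: a_2=5, p_2 = 5*29 + 28 = 173, q_2 = 5*1 + 1 = 6.
  i=3: a_3=2, p_3 = 2*173 + 29 = 375, q_3 = 2*6 + 1 = 13.
  i=4: a_4=2, p_4 = 2*375 + 173 = 923, q_4 = 2*13 + 6 = 32.
  i=5: a_5=1, p_5 = 1*923 + 375 = 1298, q_5 = 1*32 + 13 = 45.
  i=6: a_6=13, p_6 = 13*1298 + 923 = 17797, q_6 = 13*45 + 32 = 617.
  i=7: a_7=1, p_7 = 1*17797 + 1298 = 19095, q_7 = 1*617 + 45 = 662.
  i=8: a_8=2, p_8 = 2*19095 + 17797 = 55987, q_8 = 2*662 + 617 = 1941.
  i=9: a_9=2, p_9 = 2*55987 + 19095 = 131069, q_9 = 2*1941 + 662 = 4544.
  i=10: a_10=5, p_10 = 5*131069 + 55987 = 711332, q_10 = 5*4544 + 1941 = 24661.
  i=11: a_11=1, p_11 = 1*711332 + 131069 = 842401, q_11 = 1*24661 + 4544 = 29205.
Check: 842401^2 - 832*29205^2 = 709639444801 - 709639444800 = 1, so (x, y) = (842401, 29205) solves the equation, and by the theorem it is the least positive solution.

(x, y) = (842401, 29205)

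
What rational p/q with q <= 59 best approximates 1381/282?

Expand x = 1381/282 as a continued fraction with the Euclidean algorithm:
  1381 = 4*282 + 253, so a_0 = 4.
  282 = 1*253 + 29, so a_1 = 1.
  253 = 8*29 + 21, so a_2 = 8.
  29 = 1*21 + 8, so a_3 = 1.
  21 = 2*8 + 5, so a_4 = 2.
  8 = 1*5 + 3, so a_5 = 1.
  5 = 1*3 + 2, so a_6 = 1.
  3 = 1*2 + 1, so a_7 = 1.
  2 = 2*1 + 0, so a_8 = 2.
so x = [4; 1, 8, 1, 2, 1, 1, 1, 2].
Convergents (p_i = a_i*p_{i-1} + p_{i-2}, q_i = a_i*q_{i-1} + q_{i-2} with p_{-2}=0, p_{-1}=1, q_{-2}=1, q_{-1}=0), until the denominator exceeds 59:
  i=0: a_0=4, p_0 = 4*1 + 0 = 4, q_0 = 4*0 + 1 = 1.
  i=1: a_1=1, p_1 = 1*4 + 1 = 5, q_1 = 1*1 + 0 = 1.
  i=2: a_2=8, p_2 = 8*5 + 4 = 44, q_2 = 8*1 + 1 = 9.
  i=3: a_3=1, p_3 = 1*44 + 5 = 49, q_3 = 1*9 + 1 = 10.
  i=4: a_4=2, p_4 = 2*49 + 44 = 142, q_4 = 2*10 + 9 = 29.
  i=5: a_5=1, p_5 = 1*142 + 49 = 191, q_5 = 1*29 + 10 = 39.
  i=6: a_6=1, p_6 = 1*191 + 142 = 333, q_6 = 1*39 + 29 = 68.
q_6 = 68 > 59, so the last convergent with denominator <= 59 is p_5/q_5 = 191/39.
The closest fraction with denominator <= 59 is either p_5/q_5 or the intermediate fraction (k*p_5 + p_4)/(k*q_5 + q_4) with the largest k >= 1 whose denominator stays <= 59; these approach x as k grows, and every other convergent or intermediate fraction in range is farther away.
Largest k: floor((59 - q_4)/q_5) = floor((59 - 29)/39) = 0.
Since k = 0, no intermediate fraction beyond p_5/q_5 has denominator <= 59, so the convergent 191/39 is the closest (its error is |1381*39 - 191*282|/(282*39) = 3/10998).

191/39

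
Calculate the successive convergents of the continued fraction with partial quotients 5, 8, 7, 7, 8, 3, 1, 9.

Using the convergent recurrence p_i = a_i*p_{i-1} + p_{i-2}, q_i = a_i*q_{i-1} + q_{i-2} with p_{-2}=0, p_{-1}=1, q_{-2}=1, q_{-1}=0:
  i=0: a_0=5, p_0 = 5*1 + 0 = 5, q_0 = 5*0 + 1 = 1.
  i=1: a_1=8, p_1 = 8*5 + 1 = 41, q_1 = 8*1 + 0 = 8.
  i=2: a_2=7, p_2 = 7*41 + 5 = 292, q_2 = 7*8 + 1 = 57.
  i=3: a_3=7, p_3 = 7*292 + 41 = 2085, q_3 = 7*57 + 8 = 407.
  i=4: a_4=8, p_4 = 8*2085 + 292 = 16972, q_4 = 8*407 + 57 = 3313.
  i=5: a_5=3, p_5 = 3*16972 + 2085 = 53001, q_5 = 3*3313 + 407 = 10346.
  i=6: a_6=1, p_6 = 1*53001 + 16972 = 69973, q_6 = 1*10346 + 3313 = 13659.
  i=7: a_7=9, p_7 = 9*69973 + 53001 = 682758, q_7 = 9*13659 + 10346 = 133277.

5/1, 41/8, 292/57, 2085/407, 16972/3313, 53001/10346, 69973/13659, 682758/133277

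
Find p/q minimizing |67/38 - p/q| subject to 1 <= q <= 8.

Expand x = 67/38 as a continued fraction with the Euclidean algorithm:
  67 = 1*38 + 29, so a_0 = 1.
  38 = 1*29 + 9, so a_1 = 1.
  29 = 3*9 + 2, so a_2 = 3.
  9 = 4*2 + 1, so a_3 = 4.
  2 = 2*1 + 0, so a_4 = 2.
so x = [1; 1, 3, 4, 2].
Convergents (p_i = a_i*p_{i-1} + p_{i-2}, q_i = a_i*q_{i-1} + q_{i-2} with p_{-2}=0, p_{-1}=1, q_{-2}=1, q_{-1}=0), until the denominator exceeds 8:
  i=0: a_0=1, p_0 = 1*1 + 0 = 1, q_0 = 1*0 + 1 = 1.
  i=1: a_1=1, p_1 = 1*1 + 1 = 2, q_1 = 1*1 + 0 = 1.
  i=2: a_2=3, p_2 = 3*2 + 1 = 7, q_2 = 3*1 + 1 = 4.
  i=3: a_3=4, p_3 = 4*7 + 2 = 30, q_3 = 4*4 + 1 = 17.
q_3 = 17 > 8, so the last convergent with denominator <= 8 is p_2/q_2 = 7/4.
The closest fraction with denominator <= 8 is either p_2/q_2 or the intermediate fraction (k*p_2 + p_1)/(k*q_2 + q_1) with the largest k >= 1 whose denominator stays <= 8; these approach x as k grows, and every other convergent or intermediate fraction in range is farther away.
Largest k: floor((8 - q_1)/q_2) = floor((8 - 1)/4) = 1.
That gives (1*7 + 2)/(1*4 + 1) = 9/5.
Compare the errors: |x - 7/4| = |67*4 - 7*38|/(38*4) = 2/152, and |x - 9/5| = |67*5 - 9*38|/(38*5) = 7/190.
Cross-multiplying, 2*190 = 380 < 1064 = 7*152, so 2/152 is smaller: the convergent 7/4 is closer to x than 9/5.

7/4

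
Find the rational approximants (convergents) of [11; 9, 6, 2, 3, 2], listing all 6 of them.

11/1, 100/9, 611/55, 1322/119, 4577/412, 10476/943

Using the convergent recurrence p_i = a_i*p_{i-1} + p_{i-2}, q_i = a_i*q_{i-1} + q_{i-2} with p_{-2}=0, p_{-1}=1, q_{-2}=1, q_{-1}=0:
  i=0: a_0=11, p_0 = 11*1 + 0 = 11, q_0 = 11*0 + 1 = 1.
  i=1: a_1=9, p_1 = 9*11 + 1 = 100, q_1 = 9*1 + 0 = 9.
  i=2: a_2=6, p_2 = 6*100 + 11 = 611, q_2 = 6*9 + 1 = 55.
  i=3: a_3=2, p_3 = 2*611 + 100 = 1322, q_3 = 2*55 + 9 = 119.
  i=4: a_4=3, p_4 = 3*1322 + 611 = 4577, q_4 = 3*119 + 55 = 412.
  i=5: a_5=2, p_5 = 2*4577 + 1322 = 10476, q_5 = 2*412 + 119 = 943.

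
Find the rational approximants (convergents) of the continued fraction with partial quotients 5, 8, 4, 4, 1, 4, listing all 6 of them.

5/1, 41/8, 169/33, 717/140, 886/173, 4261/832

Using the convergent recurrence p_i = a_i*p_{i-1} + p_{i-2}, q_i = a_i*q_{i-1} + q_{i-2} with p_{-2}=0, p_{-1}=1, q_{-2}=1, q_{-1}=0:
  i=0: a_0=5, p_0 = 5*1 + 0 = 5, q_0 = 5*0 + 1 = 1.
  i=1: a_1=8, p_1 = 8*5 + 1 = 41, q_1 = 8*1 + 0 = 8.
  i=2: a_2=4, p_2 = 4*41 + 5 = 169, q_2 = 4*8 + 1 = 33.
  i=3: a_3=4, p_3 = 4*169 + 41 = 717, q_3 = 4*33 + 8 = 140.
  i=4: a_4=1, p_4 = 1*717 + 169 = 886, q_4 = 1*140 + 33 = 173.
  i=5: a_5=4, p_5 = 4*886 + 717 = 4261, q_5 = 4*173 + 140 = 832.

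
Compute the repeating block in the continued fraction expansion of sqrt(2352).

[48; (2, 96)]

Write x_i = (sqrt(2352) + m_i)/d_i with (m_0, d_0) = (0, 1). a_0 = floor(sqrt(2352)) = 48, since 48^2 = 2304 <= 2352 < 2401 = 49^2.
Iterate m_{i+1} = d_i*a_i - m_i, d_{i+1} = (2352 - m_{i+1}^2)/d_i, a_{i+1} = floor((a_0 + m_{i+1})/d_{i+1}):
  m_1 = 1*48 - 0 = 48, d_1 = (2352 - 48^2)/1 = 48/1 = 48, a_1 = floor((48 + 48)/48) = 2.
  m_2 = 48*2 - 48 = 48, d_2 = (2352 - 48^2)/48 = 48/48 = 1, a_2 = floor((48 + 48)/1) = 96.
  m_3 = 1*96 - 48 = 48, d_3 = (2352 - 48^2)/1 = 48/1 = 48: (m_3, d_3) = (m_1, d_1) = (48, 48), so from here the quotients repeat a_1, a_2; the period length is 2.
Hence the expansion of sqrt(2352) is a_0 = 48 followed by the repeating block 2, 96 (period 2).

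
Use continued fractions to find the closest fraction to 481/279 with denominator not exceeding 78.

50/29

Expand x = 481/279 as a continued fraction with the Euclidean algorithm:
  481 = 1*279 + 202, so a_0 = 1.
  279 = 1*202 + 77, so a_1 = 1.
  202 = 2*77 + 48, so a_2 = 2.
  77 = 1*48 + 29, so a_3 = 1.
  48 = 1*29 + 19, so a_4 = 1.
  29 = 1*19 + 10, so a_5 = 1.
  19 = 1*10 + 9, so a_6 = 1.
  10 = 1*9 + 1, so a_7 = 1.
  9 = 9*1 + 0, so a_8 = 9.
so x = [1; 1, 2, 1, 1, 1, 1, 1, 9].
Convergents (p_i = a_i*p_{i-1} + p_{i-2}, q_i = a_i*q_{i-1} + q_{i-2} with p_{-2}=0, p_{-1}=1, q_{-2}=1, q_{-1}=0), until the denominator exceeds 78:
  i=0: a_0=1, p_0 = 1*1 + 0 = 1, q_0 = 1*0 + 1 = 1.
  i=1: a_1=1, p_1 = 1*1 + 1 = 2, q_1 = 1*1 + 0 = 1.
  i=2: a_2=2, p_2 = 2*2 + 1 = 5, q_2 = 2*1 + 1 = 3.
  i=3: a_3=1, p_3 = 1*5 + 2 = 7, q_3 = 1*3 + 1 = 4.
  i=4: a_4=1, p_4 = 1*7 + 5 = 12, q_4 = 1*4 + 3 = 7.
  i=5: a_5=1, p_5 = 1*12 + 7 = 19, q_5 = 1*7 + 4 = 11.
  i=6: a_6=1, p_6 = 1*19 + 12 = 31, q_6 = 1*11 + 7 = 18.
  i=7: a_7=1, p_7 = 1*31 + 19 = 50, q_7 = 1*18 + 11 = 29.
  i=8: a_8=9, p_8 = 9*50 + 31 = 481, q_8 = 9*29 + 18 = 279.
q_8 = 279 > 78, so the last convergent with denominator <= 78 is p_7/q_7 = 50/29.
The closest fraction with denominator <= 78 is either p_7/q_7 or the intermediate fraction (k*p_7 + p_6)/(k*q_7 + q_6) with the largest k >= 1 whose denominator stays <= 78; these approach x as k grows, and every other convergent or intermediate fraction in range is farther away.
Largest k: floor((78 - q_6)/q_7) = floor((78 - 18)/29) = 2.
That gives (2*50 + 31)/(2*29 + 18) = 131/76.
Compare the errors: |x - 50/29| = |481*29 - 50*279|/(279*29) = 1/8091, and |x - 131/76| = |481*76 - 131*279|/(279*76) = 7/21204.
Cross-multiplying, 1*21204 = 21204 < 56637 = 7*8091, so 1/8091 is smaller: the convergent 50/29 is closer to x than 131/76.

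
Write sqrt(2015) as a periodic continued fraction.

[44; (1, 7, 1, 88)]

Write x_i = (sqrt(2015) + m_i)/d_i with (m_0, d_0) = (0, 1). a_0 = floor(sqrt(2015)) = 44, since 44^2 = 1936 <= 2015 < 2025 = 45^2.
Iterate m_{i+1} = d_i*a_i - m_i, d_{i+1} = (2015 - m_{i+1}^2)/d_i, a_{i+1} = floor((a_0 + m_{i+1})/d_{i+1}):
  m_1 = 1*44 - 0 = 44, d_1 = (2015 - 44^2)/1 = 79/1 = 79, a_1 = floor((44 + 44)/79) = 1.
  m_2 = 79*1 - 44 = 35, d_2 = (2015 - 35^2)/79 = 790/79 = 10, a_2 = floor((44 + 35)/10) = 7.
  m_3 = 10*7 - 35 = 35, d_3 = (2015 - 35^2)/10 = 790/10 = 79, a_3 = floor((44 + 35)/79) = 1.
  m_4 = 79*1 - 35 = 44, d_4 = (2015 - 44^2)/79 = 79/79 = 1, a_4 = floor((44 + 44)/1) = 88.
  m_5 = 1*88 - 44 = 44, d_5 = (2015 - 44^2)/1 = 79/1 = 79: (m_5, d_5) = (m_1, d_1) = (44, 79), so from here the quotients repeat a_1, ..., a_4; the period length is 4.
Hence the expansion of sqrt(2015) is a_0 = 44 followed by the repeating block 1, 7, 1, 88 (period 4).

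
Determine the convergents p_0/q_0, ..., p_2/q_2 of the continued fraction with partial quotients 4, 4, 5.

Using the convergent recurrence p_i = a_i*p_{i-1} + p_{i-2}, q_i = a_i*q_{i-1} + q_{i-2} with p_{-2}=0, p_{-1}=1, q_{-2}=1, q_{-1}=0:
  i=0: a_0=4, p_0 = 4*1 + 0 = 4, q_0 = 4*0 + 1 = 1.
  i=1: a_1=4, p_1 = 4*4 + 1 = 17, q_1 = 4*1 + 0 = 4.
  i=2: a_2=5, p_2 = 5*17 + 4 = 89, q_2 = 5*4 + 1 = 21.

4/1, 17/4, 89/21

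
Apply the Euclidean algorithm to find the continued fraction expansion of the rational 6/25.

Run the Euclidean algorithm on 6 and 25; the successive quotients are the partial quotients a_0, a_1, ... (each step inverts the fractional part left over by the previous one):
  6 = 0*25 + 6, so a_0 = 0.
  25 = 4*6 + 1, so a_1 = 4.
  6 = 6*1 + 0, so a_2 = 6.
The remainder reaches 0 after 3 divisions, so the expansion has 3 partial quotients, read off in order.

[0; 4, 6]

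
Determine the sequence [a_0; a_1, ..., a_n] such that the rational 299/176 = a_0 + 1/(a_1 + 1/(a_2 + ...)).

Run the Euclidean algorithm on 299 and 176; the successive quotients are the partial quotients a_0, a_1, ... (each step inverts the fractional part left over by the previous one):
  299 = 1*176 + 123, so a_0 = 1.
  176 = 1*123 + 53, so a_1 = 1.
  123 = 2*53 + 17, so a_2 = 2.
  53 = 3*17 + 2, so a_3 = 3.
  17 = 8*2 + 1, so a_4 = 8.
  2 = 2*1 + 0, so a_5 = 2.
The remainder reaches 0 after 6 divisions, so the expansion has 6 partial quotients, read off in order.

[1; 1, 2, 3, 8, 2]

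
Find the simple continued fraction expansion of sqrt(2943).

Write x_i = (sqrt(2943) + m_i)/d_i with (m_0, d_0) = (0, 1). a_0 = floor(sqrt(2943)) = 54, since 54^2 = 2916 <= 2943 < 3025 = 55^2.
Iterate m_{i+1} = d_i*a_i - m_i, d_{i+1} = (2943 - m_{i+1}^2)/d_i, a_{i+1} = floor((a_0 + m_{i+1})/d_{i+1}):
  m_1 = 1*54 - 0 = 54, d_1 = (2943 - 54^2)/1 = 27/1 = 27, a_1 = floor((54 + 54)/27) = 4.
  m_2 = 27*4 - 54 = 54, d_2 = (2943 - 54^2)/27 = 27/27 = 1, a_2 = floor((54 + 54)/1) = 108.
  m_3 = 1*108 - 54 = 54, d_3 = (2943 - 54^2)/1 = 27/1 = 27: (m_3, d_3) = (m_1, d_1) = (54, 27), so from here the quotients repeat a_1, a_2; the period length is 2.
Hence the expansion of sqrt(2943) is a_0 = 54 followed by the repeating block 4, 108 (period 2).

[54; (4, 108)]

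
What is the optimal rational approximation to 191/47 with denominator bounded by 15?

61/15

Expand x = 191/47 as a continued fraction with the Euclidean algorithm:
  191 = 4*47 + 3, so a_0 = 4.
  47 = 15*3 + 2, so a_1 = 15.
  3 = 1*2 + 1, so a_2 = 1.
  2 = 2*1 + 0, so a_3 = 2.
so x = [4; 15, 1, 2].
Convergents (p_i = a_i*p_{i-1} + p_{i-2}, q_i = a_i*q_{i-1} + q_{i-2} with p_{-2}=0, p_{-1}=1, q_{-2}=1, q_{-1}=0), until the denominator exceeds 15:
  i=0: a_0=4, p_0 = 4*1 + 0 = 4, q_0 = 4*0 + 1 = 1.
  i=1: a_1=15, p_1 = 15*4 + 1 = 61, q_1 = 15*1 + 0 = 15.
  i=2: a_2=1, p_2 = 1*61 + 4 = 65, q_2 = 1*15 + 1 = 16.
q_2 = 16 > 15, so the last convergent with denominator <= 15 is p_1/q_1 = 61/15.
The closest fraction with denominator <= 15 is either p_1/q_1 or the intermediate fraction (k*p_1 + p_0)/(k*q_1 + q_0) with the largest k >= 1 whose denominator stays <= 15; these approach x as k grows, and every other convergent or intermediate fraction in range is farther away.
Largest k: floor((15 - q_0)/q_1) = floor((15 - 1)/15) = 0.
Since k = 0, no intermediate fraction beyond p_1/q_1 has denominator <= 15, so the convergent 61/15 is the closest (its error is |191*15 - 61*47|/(47*15) = 2/705).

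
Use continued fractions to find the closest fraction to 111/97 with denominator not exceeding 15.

8/7

Expand x = 111/97 as a continued fraction with the Euclidean algorithm:
  111 = 1*97 + 14, so a_0 = 1.
  97 = 6*14 + 13, so a_1 = 6.
  14 = 1*13 + 1, so a_2 = 1.
  13 = 13*1 + 0, so a_3 = 13.
so x = [1; 6, 1, 13].
Convergents (p_i = a_i*p_{i-1} + p_{i-2}, q_i = a_i*q_{i-1} + q_{i-2} with p_{-2}=0, p_{-1}=1, q_{-2}=1, q_{-1}=0), until the denominator exceeds 15:
  i=0: a_0=1, p_0 = 1*1 + 0 = 1, q_0 = 1*0 + 1 = 1.
  i=1: a_1=6, p_1 = 6*1 + 1 = 7, q_1 = 6*1 + 0 = 6.
  i=2: a_2=1, p_2 = 1*7 + 1 = 8, q_2 = 1*6 + 1 = 7.
  i=3: a_3=13, p_3 = 13*8 + 7 = 111, q_3 = 13*7 + 6 = 97.
q_3 = 97 > 15, so the last convergent with denominator <= 15 is p_2/q_2 = 8/7.
The closest fraction with denominator <= 15 is either p_2/q_2 or the intermediate fraction (k*p_2 + p_1)/(k*q_2 + q_1) with the largest k >= 1 whose denominator stays <= 15; these approach x as k grows, and every other convergent or intermediate fraction in range is farther away.
Largest k: floor((15 - q_1)/q_2) = floor((15 - 6)/7) = 1.
That gives (1*8 + 7)/(1*7 + 6) = 15/13.
Compare the errors: |x - 8/7| = |111*7 - 8*97|/(97*7) = 1/679, and |x - 15/13| = |111*13 - 15*97|/(97*13) = 12/1261.
Cross-multiplying, 1*1261 = 1261 < 8148 = 12*679, so 1/679 is smaller: the convergent 8/7 is closer to x than 15/13.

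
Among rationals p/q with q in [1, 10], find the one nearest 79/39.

2/1

Expand x = 79/39 as a continued fraction with the Euclidean algorithm:
  79 = 2*39 + 1, so a_0 = 2.
  39 = 39*1 + 0, so a_1 = 39.
so x = [2; 39].
Convergents (p_i = a_i*p_{i-1} + p_{i-2}, q_i = a_i*q_{i-1} + q_{i-2} with p_{-2}=0, p_{-1}=1, q_{-2}=1, q_{-1}=0), until the denominator exceeds 10:
  i=0: a_0=2, p_0 = 2*1 + 0 = 2, q_0 = 2*0 + 1 = 1.
  i=1: a_1=39, p_1 = 39*2 + 1 = 79, q_1 = 39*1 + 0 = 39.
q_1 = 39 > 10, so the last convergent with denominator <= 10 is p_0/q_0 = 2/1.
The closest fraction with denominator <= 10 is either p_0/q_0 or the intermediate fraction (k*p_0 + p_{-1})/(k*q_0 + q_{-1}) with the largest k >= 1 whose denominator stays <= 10; these approach x as k grows, and every other convergent or intermediate fraction in range is farther away.
Largest k: floor((10 - q_{-1})/q_0) = floor((10 - 0)/1) = 10 (using the seeds p_{-1} = 1, q_{-1} = 0).
That gives (10*2 + 1)/(10*1 + 0) = 21/10.
Compare the errors: |x - 2/1| = |79*1 - 2*39|/(39*1) = 1/39, and |x - 21/10| = |79*10 - 21*39|/(39*10) = 29/390.
Cross-multiplying, 1*390 = 390 < 1131 = 29*39, so 1/39 is smaller: the convergent 2/1 is closer to x than 21/10.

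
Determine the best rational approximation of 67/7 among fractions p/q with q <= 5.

Expand x = 67/7 as a continued fraction with the Euclidean algorithm:
  67 = 9*7 + 4, so a_0 = 9.
  7 = 1*4 + 3, so a_1 = 1.
  4 = 1*3 + 1, so a_2 = 1.
  3 = 3*1 + 0, so a_3 = 3.
so x = [9; 1, 1, 3].
Convergents (p_i = a_i*p_{i-1} + p_{i-2}, q_i = a_i*q_{i-1} + q_{i-2} with p_{-2}=0, p_{-1}=1, q_{-2}=1, q_{-1}=0), until the denominator exceeds 5:
  i=0: a_0=9, p_0 = 9*1 + 0 = 9, q_0 = 9*0 + 1 = 1.
  i=1: a_1=1, p_1 = 1*9 + 1 = 10, q_1 = 1*1 + 0 = 1.
  i=2: a_2=1, p_2 = 1*10 + 9 = 19, q_2 = 1*1 + 1 = 2.
  i=3: a_3=3, p_3 = 3*19 + 10 = 67, q_3 = 3*2 + 1 = 7.
q_3 = 7 > 5, so the last convergent with denominator <= 5 is p_2/q_2 = 19/2.
The closest fraction with denominator <= 5 is either p_2/q_2 or the intermediate fraction (k*p_2 + p_1)/(k*q_2 + q_1) with the largest k >= 1 whose denominator stays <= 5; these approach x as k grows, and every other convergent or intermediate fraction in range is farther away.
Largest k: floor((5 - q_1)/q_2) = floor((5 - 1)/2) = 2.
That gives (2*19 + 10)/(2*2 + 1) = 48/5.
Compare the errors: |x - 19/2| = |67*2 - 19*7|/(7*2) = 1/14, and |x - 48/5| = |67*5 - 48*7|/(7*5) = 1/35.
Cross-multiplying, 1*14 = 14 < 35 = 1*35, so 1/35 is smaller: the intermediate fraction 48/5 is closer to x than 19/2.

48/5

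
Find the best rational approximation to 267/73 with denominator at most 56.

Expand x = 267/73 as a continued fraction with the Euclidean algorithm:
  267 = 3*73 + 48, so a_0 = 3.
  73 = 1*48 + 25, so a_1 = 1.
  48 = 1*25 + 23, so a_2 = 1.
  25 = 1*23 + 2, so a_3 = 1.
  23 = 11*2 + 1, so a_4 = 11.
  2 = 2*1 + 0, so a_5 = 2.
so x = [3; 1, 1, 1, 11, 2].
Convergents (p_i = a_i*p_{i-1} + p_{i-2}, q_i = a_i*q_{i-1} + q_{i-2} with p_{-2}=0, p_{-1}=1, q_{-2}=1, q_{-1}=0), until the denominator exceeds 56:
  i=0: a_0=3, p_0 = 3*1 + 0 = 3, q_0 = 3*0 + 1 = 1.
  i=1: a_1=1, p_1 = 1*3 + 1 = 4, q_1 = 1*1 + 0 = 1.
  i=2: a_2=1, p_2 = 1*4 + 3 = 7, q_2 = 1*1 + 1 = 2.
  i=3: a_3=1, p_3 = 1*7 + 4 = 11, q_3 = 1*2 + 1 = 3.
  i=4: a_4=11, p_4 = 11*11 + 7 = 128, q_4 = 11*3 + 2 = 35.
  i=5: a_5=2, p_5 = 2*128 + 11 = 267, q_5 = 2*35 + 3 = 73.
q_5 = 73 > 56, so the last convergent with denominator <= 56 is p_4/q_4 = 128/35.
The closest fraction with denominator <= 56 is either p_4/q_4 or the intermediate fraction (k*p_4 + p_3)/(k*q_4 + q_3) with the largest k >= 1 whose denominator stays <= 56; these approach x as k grows, and every other convergent or intermediate fraction in range is farther away.
Largest k: floor((56 - q_3)/q_4) = floor((56 - 3)/35) = 1.
That gives (1*128 + 11)/(1*35 + 3) = 139/38.
Compare the errors: |x - 128/35| = |267*35 - 128*73|/(73*35) = 1/2555, and |x - 139/38| = |267*38 - 139*73|/(73*38) = 1/2774.
Cross-multiplying, 1*2555 = 2555 < 2774 = 1*2774, so 1/2774 is smaller: the intermediate fraction 139/38 is closer to x than 128/35.

139/38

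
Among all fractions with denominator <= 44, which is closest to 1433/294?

Expand x = 1433/294 as a continued fraction with the Euclidean algorithm:
  1433 = 4*294 + 257, so a_0 = 4.
  294 = 1*257 + 37, so a_1 = 1.
  257 = 6*37 + 35, so a_2 = 6.
  37 = 1*35 + 2, so a_3 = 1.
  35 = 17*2 + 1, so a_4 = 17.
  2 = 2*1 + 0, so a_5 = 2.
so x = [4; 1, 6, 1, 17, 2].
Convergents (p_i = a_i*p_{i-1} + p_{i-2}, q_i = a_i*q_{i-1} + q_{i-2} with p_{-2}=0, p_{-1}=1, q_{-2}=1, q_{-1}=0), until the denominator exceeds 44:
  i=0: a_0=4, p_0 = 4*1 + 0 = 4, q_0 = 4*0 + 1 = 1.
  i=1: a_1=1, p_1 = 1*4 + 1 = 5, q_1 = 1*1 + 0 = 1.
  i=2: a_2=6, p_2 = 6*5 + 4 = 34, q_2 = 6*1 + 1 = 7.
  i=3: a_3=1, p_3 = 1*34 + 5 = 39, q_3 = 1*7 + 1 = 8.
  i=4: a_4=17, p_4 = 17*39 + 34 = 697, q_4 = 17*8 + 7 = 143.
q_4 = 143 > 44, so the last convergent with denominator <= 44 is p_3/q_3 = 39/8.
The closest fraction with denominator <= 44 is either p_3/q_3 or the intermediate fraction (k*p_3 + p_2)/(k*q_3 + q_2) with the largest k >= 1 whose denominator stays <= 44; these approach x as k grows, and every other convergent or intermediate fraction in range is farther away.
Largest k: floor((44 - q_2)/q_3) = floor((44 - 7)/8) = 4.
That gives (4*39 + 34)/(4*8 + 7) = 190/39.
Compare the errors: |x - 39/8| = |1433*8 - 39*294|/(294*8) = 2/2352, and |x - 190/39| = |1433*39 - 190*294|/(294*39) = 27/11466.
Cross-multiplying, 2*11466 = 22932 < 63504 = 27*2352, so 2/2352 is smaller: the convergent 39/8 is closer to x than 190/39.

39/8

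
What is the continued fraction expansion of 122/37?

Run the Euclidean algorithm on 122 and 37; the successive quotients are the partial quotients a_0, a_1, ... (each step inverts the fractional part left over by the previous one):
  122 = 3*37 + 11, so a_0 = 3.
  37 = 3*11 + 4, so a_1 = 3.
  11 = 2*4 + 3, so a_2 = 2.
  4 = 1*3 + 1, so a_3 = 1.
  3 = 3*1 + 0, so a_4 = 3.
The remainder reaches 0 after 5 divisions, so the expansion has 5 partial quotients, read off in order.

[3; 3, 2, 1, 3]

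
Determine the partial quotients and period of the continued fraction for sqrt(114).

[10; (1, 2, 10, 2, 1, 20)]

Write x_i = (sqrt(114) + m_i)/d_i with (m_0, d_0) = (0, 1). a_0 = floor(sqrt(114)) = 10, since 10^2 = 100 <= 114 < 121 = 11^2.
Iterate m_{i+1} = d_i*a_i - m_i, d_{i+1} = (114 - m_{i+1}^2)/d_i, a_{i+1} = floor((a_0 + m_{i+1})/d_{i+1}):
  m_1 = 1*10 - 0 = 10, d_1 = (114 - 10^2)/1 = 14/1 = 14, a_1 = floor((10 + 10)/14) = 1.
  m_2 = 14*1 - 10 = 4, d_2 = (114 - 4^2)/14 = 98/14 = 7, a_2 = floor((10 + 4)/7) = 2.
  m_3 = 7*2 - 4 = 10, d_3 = (114 - 10^2)/7 = 14/7 = 2, a_3 = floor((10 + 10)/2) = 10.
  m_4 = 2*10 - 10 = 10, d_4 = (114 - 10^2)/2 = 14/2 = 7, a_4 = floor((10 + 10)/7) = 2.
  m_5 = 7*2 - 10 = 4, d_5 = (114 - 4^2)/7 = 98/7 = 14, a_5 = floor((10 + 4)/14) = 1.
  m_6 = 14*1 - 4 = 10, d_6 = (114 - 10^2)/14 = 14/14 = 1, a_6 = floor((10 + 10)/1) = 20.
  m_7 = 1*20 - 10 = 10, d_7 = (114 - 10^2)/1 = 14/1 = 14: (m_7, d_7) = (m_1, d_1) = (10, 14), so from here the quotients repeat a_1, ..., a_6; the period length is 6.
Hence the expansion of sqrt(114) is a_0 = 10 followed by the repeating block 1, 2, 10, 2, 1, 20 (period 6).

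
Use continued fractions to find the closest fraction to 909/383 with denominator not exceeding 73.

Expand x = 909/383 as a continued fraction with the Euclidean algorithm:
  909 = 2*383 + 143, so a_0 = 2.
  383 = 2*143 + 97, so a_1 = 2.
  143 = 1*97 + 46, so a_2 = 1.
  97 = 2*46 + 5, so a_3 = 2.
  46 = 9*5 + 1, so a_4 = 9.
  5 = 5*1 + 0, so a_5 = 5.
so x = [2; 2, 1, 2, 9, 5].
Convergents (p_i = a_i*p_{i-1} + p_{i-2}, q_i = a_i*q_{i-1} + q_{i-2} with p_{-2}=0, p_{-1}=1, q_{-2}=1, q_{-1}=0), until the denominator exceeds 73:
  i=0: a_0=2, p_0 = 2*1 + 0 = 2, q_0 = 2*0 + 1 = 1.
  i=1: a_1=2, p_1 = 2*2 + 1 = 5, q_1 = 2*1 + 0 = 2.
  i=2: a_2=1, p_2 = 1*5 + 2 = 7, q_2 = 1*2 + 1 = 3.
  i=3: a_3=2, p_3 = 2*7 + 5 = 19, q_3 = 2*3 + 2 = 8.
  i=4: a_4=9, p_4 = 9*19 + 7 = 178, q_4 = 9*8 + 3 = 75.
q_4 = 75 > 73, so the last convergent with denominator <= 73 is p_3/q_3 = 19/8.
The closest fraction with denominator <= 73 is either p_3/q_3 or the intermediate fraction (k*p_3 + p_2)/(k*q_3 + q_2) with the largest k >= 1 whose denominator stays <= 73; these approach x as k grows, and every other convergent or intermediate fraction in range is farther away.
Largest k: floor((73 - q_2)/q_3) = floor((73 - 3)/8) = 8.
That gives (8*19 + 7)/(8*8 + 3) = 159/67.
Compare the errors: |x - 19/8| = |909*8 - 19*383|/(383*8) = 5/3064, and |x - 159/67| = |909*67 - 159*383|/(383*67) = 6/25661.
Cross-multiplying, 6*3064 = 18384 < 128305 = 5*25661, so 6/25661 is smaller: the intermediate fraction 159/67 is closer to x than 19/8.

159/67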